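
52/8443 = 52/8443 = 0.01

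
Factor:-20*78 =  - 2^3* 3^1*  5^1*13^1=- 1560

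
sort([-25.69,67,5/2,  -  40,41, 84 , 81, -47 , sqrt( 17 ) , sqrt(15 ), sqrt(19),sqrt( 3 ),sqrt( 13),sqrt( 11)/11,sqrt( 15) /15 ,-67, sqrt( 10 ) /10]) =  [ - 67, - 47, - 40, - 25.69, sqrt(  15) /15, sqrt ( 11) /11,  sqrt(10)/10,sqrt ( 3 ) , 5/2,sqrt(13 ) , sqrt ( 15 ), sqrt(17), sqrt(19),41,67,81, 84]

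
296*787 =232952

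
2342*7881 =18457302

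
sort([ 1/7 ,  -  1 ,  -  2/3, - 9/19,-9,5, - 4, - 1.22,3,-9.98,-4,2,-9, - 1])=[ - 9.98, - 9, - 9,-4, -4,-1.22,-1, -1,  -  2/3,-9/19,1/7, 2 , 3,5 ]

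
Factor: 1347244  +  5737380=7084624 = 2^4*442789^1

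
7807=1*7807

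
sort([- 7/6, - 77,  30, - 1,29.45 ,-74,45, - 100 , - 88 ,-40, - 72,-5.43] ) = [ - 100 ,-88,-77,-74, - 72, - 40, - 5.43 , - 7/6, - 1,29.45, 30, 45]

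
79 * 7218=570222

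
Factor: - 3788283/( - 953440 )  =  2^ ( - 5 )*3^1*5^ (  -  1)*59^( - 1) * 61^1*101^( - 1)*127^1 *163^1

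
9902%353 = 18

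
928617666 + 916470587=1845088253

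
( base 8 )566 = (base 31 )C2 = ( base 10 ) 374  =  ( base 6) 1422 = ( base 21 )hh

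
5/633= 5/633 = 0.01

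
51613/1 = 51613 = 51613.00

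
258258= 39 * 6622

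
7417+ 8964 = 16381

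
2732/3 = 2732/3=910.67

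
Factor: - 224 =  - 2^5 * 7^1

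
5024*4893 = 24582432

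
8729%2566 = 1031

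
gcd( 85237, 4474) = 1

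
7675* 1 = 7675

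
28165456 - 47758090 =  - 19592634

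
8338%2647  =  397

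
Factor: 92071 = 7^2 * 1879^1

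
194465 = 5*38893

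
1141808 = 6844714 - 5702906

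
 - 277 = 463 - 740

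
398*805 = 320390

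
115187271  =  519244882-404057611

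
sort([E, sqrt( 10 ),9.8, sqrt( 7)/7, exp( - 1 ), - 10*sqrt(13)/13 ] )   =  [ -10*sqrt( 13)/13,exp( - 1), sqrt( 7)/7,E, sqrt( 10), 9.8]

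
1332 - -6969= 8301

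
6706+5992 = 12698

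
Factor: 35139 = 3^1 * 13^1 * 17^1* 53^1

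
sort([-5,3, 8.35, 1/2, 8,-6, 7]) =[-6 , - 5,1/2,  3, 7, 8,8.35]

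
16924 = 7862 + 9062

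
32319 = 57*567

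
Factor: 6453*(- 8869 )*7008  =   - 401079452256= - 2^5 *3^4 * 7^2 * 73^1*181^1  *  239^1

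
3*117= 351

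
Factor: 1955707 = 13^1*150439^1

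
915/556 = 915/556 = 1.65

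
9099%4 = 3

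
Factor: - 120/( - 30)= 2^2 = 4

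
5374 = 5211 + 163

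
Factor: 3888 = 2^4*3^5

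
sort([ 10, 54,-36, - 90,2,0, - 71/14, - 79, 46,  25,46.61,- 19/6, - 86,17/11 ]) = [ - 90, -86, - 79, - 36, - 71/14 , - 19/6,0,17/11, 2, 10,25,46,46.61,54]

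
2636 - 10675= - 8039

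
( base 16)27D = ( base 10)637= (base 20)1BH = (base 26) OD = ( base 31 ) KH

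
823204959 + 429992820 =1253197779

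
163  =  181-18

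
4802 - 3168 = 1634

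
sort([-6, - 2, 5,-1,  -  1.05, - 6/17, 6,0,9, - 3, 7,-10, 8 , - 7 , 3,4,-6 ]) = [ - 10,  -  7, - 6,-6 ,-3 ,  -  2, - 1.05,-1,-6/17, 0, 3, 4 , 5,6, 7, 8, 9 ] 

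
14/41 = 14/41 = 0.34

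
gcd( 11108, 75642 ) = 2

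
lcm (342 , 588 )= 33516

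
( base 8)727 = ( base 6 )2103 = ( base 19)15f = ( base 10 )471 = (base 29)g7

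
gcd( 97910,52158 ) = 2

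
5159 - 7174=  - 2015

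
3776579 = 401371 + 3375208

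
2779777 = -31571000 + 34350777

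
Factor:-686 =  -2^1 * 7^3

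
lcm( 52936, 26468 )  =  52936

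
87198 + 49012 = 136210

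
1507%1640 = 1507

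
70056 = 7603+62453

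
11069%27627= 11069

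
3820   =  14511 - 10691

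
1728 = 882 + 846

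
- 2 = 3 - 5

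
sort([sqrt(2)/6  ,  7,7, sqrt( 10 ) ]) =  [sqrt(2 ) /6,sqrt(10), 7,7] 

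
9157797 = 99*92503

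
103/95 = 103/95 = 1.08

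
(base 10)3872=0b111100100000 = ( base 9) 5272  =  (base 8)7440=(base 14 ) 15a8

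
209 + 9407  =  9616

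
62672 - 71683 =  - 9011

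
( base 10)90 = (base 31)2s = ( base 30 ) 30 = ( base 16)5A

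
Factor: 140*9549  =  1336860 = 2^2*3^2*5^1*7^1*1061^1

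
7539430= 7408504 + 130926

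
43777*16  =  700432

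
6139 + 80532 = 86671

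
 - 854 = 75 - 929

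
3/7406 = 3/7406  =  0.00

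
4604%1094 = 228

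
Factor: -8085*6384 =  - 2^4*3^2 *5^1*7^3 *11^1*19^1 = - 51614640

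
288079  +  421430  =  709509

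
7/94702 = 7/94702 = 0.00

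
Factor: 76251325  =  5^2*23^1*132611^1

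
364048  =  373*976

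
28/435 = 28/435 = 0.06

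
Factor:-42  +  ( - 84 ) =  - 126  =  - 2^1*3^2*7^1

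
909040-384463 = 524577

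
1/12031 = 1/12031 = 0.00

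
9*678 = 6102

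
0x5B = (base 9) 111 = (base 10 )91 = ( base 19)4f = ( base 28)37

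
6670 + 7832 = 14502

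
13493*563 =7596559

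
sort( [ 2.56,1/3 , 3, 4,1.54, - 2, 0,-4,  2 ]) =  [ - 4, - 2,0,1/3, 1.54,2 , 2.56 , 3,4] 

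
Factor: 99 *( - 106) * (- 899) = 9434106= 2^1 * 3^2*11^1* 29^1*31^1*53^1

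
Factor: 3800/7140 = 190/357 = 2^1*3^( - 1 )*5^1*7^( - 1)*17^( - 1)*19^1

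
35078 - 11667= 23411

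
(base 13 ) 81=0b1101001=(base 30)3f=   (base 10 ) 105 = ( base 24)49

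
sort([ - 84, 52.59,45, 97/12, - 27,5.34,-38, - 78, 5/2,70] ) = [ - 84, - 78, -38,-27, 5/2 , 5.34,  97/12, 45, 52.59,  70]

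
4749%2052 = 645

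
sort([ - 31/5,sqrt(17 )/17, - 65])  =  [-65, - 31/5, sqrt ( 17) /17]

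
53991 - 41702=12289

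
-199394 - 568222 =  - 767616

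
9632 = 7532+2100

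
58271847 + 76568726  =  134840573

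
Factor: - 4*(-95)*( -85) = -32300 = - 2^2*5^2*17^1*19^1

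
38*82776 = 3145488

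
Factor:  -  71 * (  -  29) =2059  =  29^1 * 71^1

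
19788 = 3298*6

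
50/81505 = 10/16301 = 0.00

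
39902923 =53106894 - 13203971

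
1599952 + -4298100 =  - 2698148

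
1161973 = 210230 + 951743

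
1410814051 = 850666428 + 560147623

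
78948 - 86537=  - 7589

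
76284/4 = 19071 = 19071.00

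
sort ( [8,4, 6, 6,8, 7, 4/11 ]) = [ 4/11, 4, 6,6,7, 8,8]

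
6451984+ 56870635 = 63322619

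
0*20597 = 0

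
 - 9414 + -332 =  - 9746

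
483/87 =161/29 =5.55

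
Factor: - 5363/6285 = - 3^ ( - 1)*5^ (  -  1 )*31^1*173^1*419^ ( - 1 ) 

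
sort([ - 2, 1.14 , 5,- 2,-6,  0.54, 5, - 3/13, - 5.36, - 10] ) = [ - 10, - 6, - 5.36,  -  2,-2 , - 3/13, 0.54,1.14,5, 5 ]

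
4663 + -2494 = 2169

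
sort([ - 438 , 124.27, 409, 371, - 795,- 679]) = [ - 795,- 679, - 438, 124.27, 371,409]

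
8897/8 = 1112 + 1/8 = 1112.12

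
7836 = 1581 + 6255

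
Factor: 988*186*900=165391200 = 2^5*3^3*5^2*13^1*19^1*31^1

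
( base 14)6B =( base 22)47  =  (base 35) 2p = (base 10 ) 95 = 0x5F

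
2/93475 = 2/93475 = 0.00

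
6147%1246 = 1163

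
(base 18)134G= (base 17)16e7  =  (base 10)6892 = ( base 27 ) 9C7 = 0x1aec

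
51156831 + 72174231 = 123331062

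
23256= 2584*9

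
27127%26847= 280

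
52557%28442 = 24115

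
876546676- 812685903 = 63860773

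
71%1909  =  71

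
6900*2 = 13800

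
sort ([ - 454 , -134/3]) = [ - 454, - 134/3] 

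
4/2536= 1/634 = 0.00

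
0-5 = -5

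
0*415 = 0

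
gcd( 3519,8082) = 9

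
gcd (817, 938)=1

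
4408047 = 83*53109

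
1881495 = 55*34209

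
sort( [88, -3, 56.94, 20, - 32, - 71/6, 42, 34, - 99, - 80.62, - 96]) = [ - 99, - 96, - 80.62,-32, - 71/6,-3, 20, 34, 42, 56.94, 88]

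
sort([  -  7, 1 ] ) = [-7,1] 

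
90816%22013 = 2764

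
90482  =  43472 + 47010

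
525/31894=525/31894 = 0.02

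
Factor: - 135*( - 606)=2^1*3^4*5^1*101^1 = 81810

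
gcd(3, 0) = 3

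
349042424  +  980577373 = 1329619797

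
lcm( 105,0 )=0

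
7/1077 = 7/1077 = 0.01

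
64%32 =0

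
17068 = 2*8534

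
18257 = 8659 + 9598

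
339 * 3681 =1247859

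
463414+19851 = 483265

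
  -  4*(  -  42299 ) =169196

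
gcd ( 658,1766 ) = 2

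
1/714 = 1/714 = 0.00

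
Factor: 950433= 3^1*11^1*83^1*347^1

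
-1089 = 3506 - 4595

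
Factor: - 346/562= - 173/281= - 173^1*281^ ( - 1) 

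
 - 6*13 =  - 78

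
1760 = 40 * 44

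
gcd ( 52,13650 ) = 26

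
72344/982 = 73 +329/491 = 73.67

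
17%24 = 17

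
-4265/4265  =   - 1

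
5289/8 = 5289/8 = 661.12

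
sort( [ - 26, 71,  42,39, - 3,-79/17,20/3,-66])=[ - 66, - 26,  -  79/17, - 3,20/3, 39, 42,  71 ]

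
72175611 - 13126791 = 59048820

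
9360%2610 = 1530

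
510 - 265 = 245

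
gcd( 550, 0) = 550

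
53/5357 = 53/5357 = 0.01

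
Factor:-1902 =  - 2^1*3^1*317^1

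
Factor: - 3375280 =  - 2^4*5^1 * 31^1*1361^1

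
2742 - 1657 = 1085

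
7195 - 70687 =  - 63492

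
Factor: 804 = 2^2*3^1*67^1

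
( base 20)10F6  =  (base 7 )33134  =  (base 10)8306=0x2072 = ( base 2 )10000001110010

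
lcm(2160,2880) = 8640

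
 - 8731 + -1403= - 10134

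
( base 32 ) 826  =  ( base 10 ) 8262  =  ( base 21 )if9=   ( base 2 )10000001000110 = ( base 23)fe5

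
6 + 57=63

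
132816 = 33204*4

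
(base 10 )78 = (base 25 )33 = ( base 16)4E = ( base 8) 116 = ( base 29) 2k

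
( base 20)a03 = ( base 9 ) 5437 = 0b111110100011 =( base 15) 12bd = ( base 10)4003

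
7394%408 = 50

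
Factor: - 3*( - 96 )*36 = 10368= 2^7*3^4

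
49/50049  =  49/50049 = 0.00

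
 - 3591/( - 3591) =1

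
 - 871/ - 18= 871/18 =48.39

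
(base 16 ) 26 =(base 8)46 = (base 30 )18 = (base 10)38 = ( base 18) 22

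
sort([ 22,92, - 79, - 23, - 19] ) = [ - 79, - 23,-19, 22 , 92] 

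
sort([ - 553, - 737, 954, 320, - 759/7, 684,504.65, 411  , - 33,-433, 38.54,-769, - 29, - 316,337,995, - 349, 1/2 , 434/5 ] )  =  [ - 769,-737,-553,  -  433, - 349,-316,-759/7, - 33,-29 , 1/2, 38.54, 434/5,  320, 337, 411, 504.65, 684, 954  ,  995]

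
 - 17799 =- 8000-9799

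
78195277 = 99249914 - 21054637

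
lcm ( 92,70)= 3220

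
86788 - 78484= 8304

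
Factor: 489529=489529^1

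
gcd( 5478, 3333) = 33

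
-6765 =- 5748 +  - 1017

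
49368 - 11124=38244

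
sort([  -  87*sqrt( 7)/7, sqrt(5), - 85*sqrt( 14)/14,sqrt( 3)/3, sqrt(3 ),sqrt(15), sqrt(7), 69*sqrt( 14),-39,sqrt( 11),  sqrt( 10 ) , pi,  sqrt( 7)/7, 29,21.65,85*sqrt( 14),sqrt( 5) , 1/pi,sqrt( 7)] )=[  -  39, - 87*sqrt( 7) /7, - 85*sqrt( 14)/14, 1/pi, sqrt (7 )/7,  sqrt(3)/3, sqrt( 3 ), sqrt( 5 ) , sqrt( 5 ), sqrt( 7), sqrt( 7),pi,sqrt (10 ), sqrt(11), sqrt (15), 21.65,29,69*  sqrt( 14), 85*sqrt( 14)] 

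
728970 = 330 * 2209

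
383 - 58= 325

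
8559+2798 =11357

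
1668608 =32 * 52144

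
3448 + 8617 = 12065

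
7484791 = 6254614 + 1230177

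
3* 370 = 1110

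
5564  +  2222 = 7786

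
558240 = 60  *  9304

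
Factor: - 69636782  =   - 2^1*367^1*94873^1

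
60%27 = 6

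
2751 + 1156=3907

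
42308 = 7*6044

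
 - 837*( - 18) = 15066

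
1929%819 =291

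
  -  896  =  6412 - 7308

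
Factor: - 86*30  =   - 2580 = - 2^2*3^1 * 5^1*43^1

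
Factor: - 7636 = -2^2*23^1 *83^1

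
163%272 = 163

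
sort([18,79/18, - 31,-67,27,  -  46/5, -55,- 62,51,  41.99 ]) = [ - 67, - 62, - 55,-31 , - 46/5,79/18, 18, 27,41.99,51]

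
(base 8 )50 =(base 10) 40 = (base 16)28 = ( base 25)1f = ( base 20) 20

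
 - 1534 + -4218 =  - 5752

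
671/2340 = 671/2340 = 0.29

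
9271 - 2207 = 7064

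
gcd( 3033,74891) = 1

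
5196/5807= 5196/5807 = 0.89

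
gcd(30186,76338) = 18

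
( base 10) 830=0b1100111110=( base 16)33E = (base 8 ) 1476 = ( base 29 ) SI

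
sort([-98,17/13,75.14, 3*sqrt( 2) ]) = [  -  98, 17/13, 3*sqrt( 2),75.14] 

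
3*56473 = 169419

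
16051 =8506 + 7545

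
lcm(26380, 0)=0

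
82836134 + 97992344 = 180828478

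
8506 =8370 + 136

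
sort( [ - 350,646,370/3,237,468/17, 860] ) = [ - 350,468/17, 370/3,237, 646,  860]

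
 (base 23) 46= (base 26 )3K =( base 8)142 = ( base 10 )98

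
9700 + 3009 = 12709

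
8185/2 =4092 + 1/2 = 4092.50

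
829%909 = 829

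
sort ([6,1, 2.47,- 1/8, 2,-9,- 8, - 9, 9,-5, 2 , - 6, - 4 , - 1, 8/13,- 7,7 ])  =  [ - 9,- 9,- 8, - 7, - 6, - 5,-4, - 1, - 1/8,8/13, 1, 2, 2, 2.47,  6,7,9]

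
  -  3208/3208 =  - 1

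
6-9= - 3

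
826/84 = 9 + 5/6 = 9.83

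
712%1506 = 712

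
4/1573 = 4/1573 = 0.00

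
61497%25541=10415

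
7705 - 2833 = 4872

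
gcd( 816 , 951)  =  3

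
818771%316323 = 186125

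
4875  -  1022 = 3853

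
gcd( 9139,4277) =13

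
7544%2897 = 1750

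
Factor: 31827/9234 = 10609/3078 = 2^( - 1 )*3^( - 4)*19^(-1 )*103^2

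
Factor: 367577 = 7^1*52511^1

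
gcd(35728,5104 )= 5104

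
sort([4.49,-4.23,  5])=[ - 4.23, 4.49,5 ]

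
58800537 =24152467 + 34648070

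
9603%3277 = 3049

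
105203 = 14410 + 90793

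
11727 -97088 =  - 85361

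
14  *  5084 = 71176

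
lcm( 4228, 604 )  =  4228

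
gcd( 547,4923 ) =547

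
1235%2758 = 1235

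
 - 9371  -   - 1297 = -8074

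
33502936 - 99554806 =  - 66051870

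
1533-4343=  - 2810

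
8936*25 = 223400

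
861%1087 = 861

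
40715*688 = 28011920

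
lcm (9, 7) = 63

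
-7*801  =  -5607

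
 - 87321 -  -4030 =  - 83291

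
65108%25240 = 14628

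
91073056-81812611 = 9260445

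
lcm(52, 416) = 416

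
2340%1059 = 222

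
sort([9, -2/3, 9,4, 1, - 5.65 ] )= [-5.65, - 2/3, 1, 4, 9,9 ] 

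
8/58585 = 8/58585 = 0.00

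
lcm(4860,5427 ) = 325620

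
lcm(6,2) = 6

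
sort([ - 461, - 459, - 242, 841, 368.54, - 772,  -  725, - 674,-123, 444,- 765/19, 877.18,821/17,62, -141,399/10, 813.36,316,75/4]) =[ - 772,-725, - 674, - 461, - 459, - 242 ,-141, - 123 , - 765/19,75/4,399/10,821/17,62, 316,368.54,444,813.36,841,877.18 ] 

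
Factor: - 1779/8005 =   -  3^1 * 5^( - 1 ) *593^1 * 1601^(-1)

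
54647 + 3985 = 58632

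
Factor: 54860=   2^2*5^1 *13^1* 211^1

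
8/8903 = 8/8903 = 0.00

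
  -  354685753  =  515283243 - 869968996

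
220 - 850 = - 630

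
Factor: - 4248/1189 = -2^3*3^2 * 29^ ( - 1)*41^(-1 )*59^1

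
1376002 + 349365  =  1725367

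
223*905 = 201815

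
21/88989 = 7/29663 = 0.00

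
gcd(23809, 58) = 29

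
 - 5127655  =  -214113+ - 4913542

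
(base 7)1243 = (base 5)3342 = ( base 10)472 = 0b111011000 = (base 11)39A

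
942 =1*942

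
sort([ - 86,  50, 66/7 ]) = [ - 86, 66/7, 50]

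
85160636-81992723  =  3167913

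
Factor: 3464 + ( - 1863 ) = 1601  =  1601^1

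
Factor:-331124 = -2^2*82781^1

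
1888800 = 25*75552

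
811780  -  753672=58108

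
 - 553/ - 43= 553/43 = 12.86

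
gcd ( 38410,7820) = 230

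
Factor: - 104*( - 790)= 82160 =2^4*5^1 * 13^1*79^1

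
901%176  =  21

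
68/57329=68/57329 =0.00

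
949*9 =8541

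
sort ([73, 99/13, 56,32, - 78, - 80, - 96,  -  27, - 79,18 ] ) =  [ - 96, - 80, - 79, - 78, - 27,99/13, 18,32,56,73 ] 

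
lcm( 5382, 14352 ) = 43056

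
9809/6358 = 577/374=1.54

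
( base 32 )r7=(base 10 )871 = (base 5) 11441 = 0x367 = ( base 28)133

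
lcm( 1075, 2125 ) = 91375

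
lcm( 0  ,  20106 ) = 0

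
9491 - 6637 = 2854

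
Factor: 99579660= 2^2 * 3^1 * 5^1*1659661^1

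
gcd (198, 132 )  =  66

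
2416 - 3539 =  - 1123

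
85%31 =23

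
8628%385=158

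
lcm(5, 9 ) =45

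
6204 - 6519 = -315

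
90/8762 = 45/4381 = 0.01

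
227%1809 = 227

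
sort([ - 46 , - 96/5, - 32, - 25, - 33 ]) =[ - 46, - 33, - 32, - 25, - 96/5 ] 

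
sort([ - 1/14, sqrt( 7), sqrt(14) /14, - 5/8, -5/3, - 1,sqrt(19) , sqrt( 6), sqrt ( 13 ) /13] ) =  [ - 5/3,-1, - 5/8, - 1/14, sqrt( 14) /14, sqrt(13 )/13, sqrt( 6 ),sqrt( 7 ),sqrt(19)] 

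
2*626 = 1252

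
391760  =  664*590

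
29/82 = 29/82 = 0.35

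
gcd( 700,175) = 175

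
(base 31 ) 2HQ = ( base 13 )1185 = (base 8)4653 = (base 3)10101200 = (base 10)2475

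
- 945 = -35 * 27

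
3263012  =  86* 37942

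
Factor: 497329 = 7^1*23^1*3089^1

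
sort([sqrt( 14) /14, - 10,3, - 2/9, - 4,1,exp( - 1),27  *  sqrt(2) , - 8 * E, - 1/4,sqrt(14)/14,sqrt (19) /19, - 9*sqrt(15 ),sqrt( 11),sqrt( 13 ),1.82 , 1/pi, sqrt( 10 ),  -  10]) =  [-9*sqrt ( 15 ), - 8 * E, - 10,-10,- 4,- 1/4,  -  2/9,sqrt( 19 )/19, sqrt(14)/14,sqrt(  14) /14, 1/pi,exp(-1),1,1.82,3,sqrt(10),sqrt( 11),sqrt( 13), 27*sqrt( 2)] 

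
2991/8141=2991/8141 = 0.37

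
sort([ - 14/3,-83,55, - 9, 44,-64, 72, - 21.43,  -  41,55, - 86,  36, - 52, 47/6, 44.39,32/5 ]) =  [ - 86, - 83, - 64, - 52, - 41, - 21.43,- 9, - 14/3, 32/5, 47/6, 36, 44, 44.39, 55, 55 , 72 ]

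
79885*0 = 0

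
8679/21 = 2893/7=413.29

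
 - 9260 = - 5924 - 3336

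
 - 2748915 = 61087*( - 45 ) 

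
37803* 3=113409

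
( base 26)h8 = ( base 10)450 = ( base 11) 37A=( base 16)1C2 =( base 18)170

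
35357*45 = 1591065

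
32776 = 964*34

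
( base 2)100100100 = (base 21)DJ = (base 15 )147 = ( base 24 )C4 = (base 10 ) 292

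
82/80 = 1 + 1/40 = 1.02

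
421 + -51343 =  - 50922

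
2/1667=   2/1667=0.00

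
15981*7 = 111867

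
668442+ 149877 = 818319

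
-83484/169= - 83484/169 =- 493.99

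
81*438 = 35478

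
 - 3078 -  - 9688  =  6610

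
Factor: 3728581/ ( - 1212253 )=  - 7^(  -  1 )*17^(-1)*41^1*61^( - 1)*167^( - 1 )*211^1 * 431^1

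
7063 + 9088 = 16151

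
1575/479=1575/479=3.29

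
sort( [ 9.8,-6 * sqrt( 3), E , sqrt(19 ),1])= [ - 6 * sqrt(3) , 1, E , sqrt( 19),  9.8]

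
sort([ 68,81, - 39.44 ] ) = [ - 39.44,68  ,  81]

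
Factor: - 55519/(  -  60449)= 59^1 * 941^1*60449^ ( - 1)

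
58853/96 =58853/96=613.05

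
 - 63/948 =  - 1 + 295/316 =- 0.07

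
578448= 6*96408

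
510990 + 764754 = 1275744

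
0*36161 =0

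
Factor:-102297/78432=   -  2^( - 5 )*13^1*19^(  -  1)*61^1 = - 793/608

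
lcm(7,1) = 7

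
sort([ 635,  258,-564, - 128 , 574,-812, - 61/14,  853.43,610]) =[-812, - 564, - 128,-61/14, 258,  574,610,  635,853.43] 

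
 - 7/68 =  - 1 + 61/68 = -  0.10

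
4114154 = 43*95678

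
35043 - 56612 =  - 21569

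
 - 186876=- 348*537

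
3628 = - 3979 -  - 7607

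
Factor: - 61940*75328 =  - 4665816320 =- 2^8*5^1*11^1 * 19^1 *107^1  *163^1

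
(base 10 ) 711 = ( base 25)13B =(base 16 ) 2C7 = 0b1011000111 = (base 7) 2034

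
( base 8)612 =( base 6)1454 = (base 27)EG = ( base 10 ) 394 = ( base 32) ca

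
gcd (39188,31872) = 4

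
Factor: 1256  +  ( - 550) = 2^1*353^1=706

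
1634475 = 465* 3515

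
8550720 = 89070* 96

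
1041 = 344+697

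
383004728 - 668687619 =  - 285682891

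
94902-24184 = 70718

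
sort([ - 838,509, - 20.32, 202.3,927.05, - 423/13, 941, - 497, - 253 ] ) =[  -  838, - 497, - 253, - 423/13, - 20.32,202.3, 509, 927.05, 941 ] 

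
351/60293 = 351/60293 = 0.01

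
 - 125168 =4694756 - 4819924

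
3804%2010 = 1794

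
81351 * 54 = 4392954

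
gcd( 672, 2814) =42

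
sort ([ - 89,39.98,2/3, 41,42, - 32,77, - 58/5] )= [ - 89, - 32, - 58/5,2/3,39.98,41,42,77]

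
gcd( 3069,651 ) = 93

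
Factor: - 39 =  - 3^1*13^1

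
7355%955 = 670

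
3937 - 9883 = - 5946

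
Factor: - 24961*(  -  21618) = 2^1*3^2*109^1*229^1*1201^1  =  539606898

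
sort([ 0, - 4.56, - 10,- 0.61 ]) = [-10, - 4.56, - 0.61,0 ] 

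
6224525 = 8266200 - 2041675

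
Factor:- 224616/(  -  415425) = 2^3*5^( - 2)*7^2*29^(- 1)= 392/725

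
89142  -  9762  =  79380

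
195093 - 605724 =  - 410631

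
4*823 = 3292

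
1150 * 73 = 83950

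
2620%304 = 188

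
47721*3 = 143163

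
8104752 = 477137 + 7627615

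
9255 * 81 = 749655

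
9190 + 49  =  9239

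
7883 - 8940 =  - 1057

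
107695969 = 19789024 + 87906945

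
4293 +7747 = 12040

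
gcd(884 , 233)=1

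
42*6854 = 287868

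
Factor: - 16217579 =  - 7^2*43^2 * 179^1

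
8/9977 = 8/9977 = 0.00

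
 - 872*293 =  - 255496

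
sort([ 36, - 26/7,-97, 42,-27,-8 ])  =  [ - 97,-27, - 8, - 26/7, 36 , 42]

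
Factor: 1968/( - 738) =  - 2^3*3^( - 1) =- 8/3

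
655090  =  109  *6010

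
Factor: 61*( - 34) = - 2074 = -2^1 * 17^1*61^1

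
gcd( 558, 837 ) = 279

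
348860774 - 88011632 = 260849142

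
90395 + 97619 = 188014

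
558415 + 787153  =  1345568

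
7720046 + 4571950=12291996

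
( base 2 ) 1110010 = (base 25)4E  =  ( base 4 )1302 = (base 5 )424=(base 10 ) 114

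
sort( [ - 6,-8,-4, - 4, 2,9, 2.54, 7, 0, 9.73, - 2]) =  [ - 8, - 6, - 4, - 4 , - 2, 0, 2,2.54, 7,9, 9.73 ]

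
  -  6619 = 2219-8838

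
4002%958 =170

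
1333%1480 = 1333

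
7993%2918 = 2157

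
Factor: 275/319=25/29 = 5^2*29^(- 1)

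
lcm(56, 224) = 224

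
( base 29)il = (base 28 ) JB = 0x21F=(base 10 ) 543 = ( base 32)GV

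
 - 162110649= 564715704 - 726826353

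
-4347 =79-4426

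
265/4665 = 53/933=0.06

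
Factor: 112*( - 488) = - 54656  =  -2^7*7^1*61^1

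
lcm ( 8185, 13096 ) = 65480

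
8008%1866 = 544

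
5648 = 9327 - 3679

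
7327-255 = 7072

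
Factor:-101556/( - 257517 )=2^2 * 7^1*71^( - 1 ) = 28/71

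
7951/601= 13 + 138/601= 13.23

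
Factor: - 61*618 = - 2^1*3^1*61^1*103^1= -  37698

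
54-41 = 13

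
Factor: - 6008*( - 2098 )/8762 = 6302392/4381 = 2^3*13^( - 1) * 337^(-1) * 751^1 * 1049^1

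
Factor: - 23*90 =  - 2^1*3^2*5^1*23^1 = -2070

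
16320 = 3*5440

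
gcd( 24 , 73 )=1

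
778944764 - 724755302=54189462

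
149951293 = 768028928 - 618077635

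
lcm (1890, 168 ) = 7560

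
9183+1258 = 10441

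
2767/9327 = 2767/9327 = 0.30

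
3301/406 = 8+53/406 = 8.13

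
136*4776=649536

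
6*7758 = 46548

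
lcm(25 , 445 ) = 2225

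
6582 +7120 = 13702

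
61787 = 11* 5617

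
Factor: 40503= 3^1*23^1*587^1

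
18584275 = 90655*205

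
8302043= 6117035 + 2185008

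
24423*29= 708267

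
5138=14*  367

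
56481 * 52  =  2937012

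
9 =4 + 5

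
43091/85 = 43091/85  =  506.95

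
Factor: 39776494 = 2^1*19888247^1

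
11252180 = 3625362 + 7626818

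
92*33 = 3036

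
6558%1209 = 513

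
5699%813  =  8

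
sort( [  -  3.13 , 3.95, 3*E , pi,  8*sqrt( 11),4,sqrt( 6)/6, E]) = [ - 3.13 , sqrt( 6 ) /6,E, pi, 3.95,4,3* E , 8*sqrt(11 )]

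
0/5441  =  0 = 0.00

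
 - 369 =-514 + 145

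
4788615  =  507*9445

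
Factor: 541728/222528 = 297/122 = 2^( - 1 )*3^3*11^1  *  61^( - 1) 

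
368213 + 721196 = 1089409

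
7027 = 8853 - 1826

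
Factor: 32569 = 32569^1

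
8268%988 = 364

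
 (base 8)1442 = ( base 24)19a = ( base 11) 66a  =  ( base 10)802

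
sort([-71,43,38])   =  [ - 71 , 38, 43]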